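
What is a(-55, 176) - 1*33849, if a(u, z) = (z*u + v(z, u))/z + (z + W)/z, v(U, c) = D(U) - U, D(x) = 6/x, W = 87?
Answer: -525097493/15488 ≈ -33904.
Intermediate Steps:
v(U, c) = -U + 6/U (v(U, c) = 6/U - U = -U + 6/U)
a(u, z) = (87 + z)/z + (-z + 6/z + u*z)/z (a(u, z) = (z*u + (-z + 6/z))/z + (z + 87)/z = (u*z + (-z + 6/z))/z + (87 + z)/z = (-z + 6/z + u*z)/z + (87 + z)/z = (87 + z)/z + (-z + 6/z + u*z)/z)
a(-55, 176) - 1*33849 = (-55 + 6/176² + 87/176) - 1*33849 = (-55 + 6*(1/30976) + 87*(1/176)) - 33849 = (-55 + 3/15488 + 87/176) - 33849 = -844181/15488 - 33849 = -525097493/15488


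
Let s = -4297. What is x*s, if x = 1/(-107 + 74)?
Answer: 4297/33 ≈ 130.21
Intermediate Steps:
x = -1/33 (x = 1/(-33) = -1/33 ≈ -0.030303)
x*s = -1/33*(-4297) = 4297/33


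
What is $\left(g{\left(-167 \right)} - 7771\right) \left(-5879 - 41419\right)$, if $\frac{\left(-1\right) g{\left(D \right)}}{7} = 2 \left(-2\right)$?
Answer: $366228414$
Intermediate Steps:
$g{\left(D \right)} = 28$ ($g{\left(D \right)} = - 7 \cdot 2 \left(-2\right) = \left(-7\right) \left(-4\right) = 28$)
$\left(g{\left(-167 \right)} - 7771\right) \left(-5879 - 41419\right) = \left(28 - 7771\right) \left(-5879 - 41419\right) = \left(-7743\right) \left(-47298\right) = 366228414$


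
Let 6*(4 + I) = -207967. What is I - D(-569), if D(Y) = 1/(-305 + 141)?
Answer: -17055259/492 ≈ -34665.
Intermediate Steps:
I = -207991/6 (I = -4 + (⅙)*(-207967) = -4 - 207967/6 = -207991/6 ≈ -34665.)
D(Y) = -1/164 (D(Y) = 1/(-164) = -1/164)
I - D(-569) = -207991/6 - 1*(-1/164) = -207991/6 + 1/164 = -17055259/492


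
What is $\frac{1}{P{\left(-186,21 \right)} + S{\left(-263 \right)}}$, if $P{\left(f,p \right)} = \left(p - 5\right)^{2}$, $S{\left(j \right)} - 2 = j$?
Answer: $- \frac{1}{5} \approx -0.2$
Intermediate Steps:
$S{\left(j \right)} = 2 + j$
$P{\left(f,p \right)} = \left(-5 + p\right)^{2}$
$\frac{1}{P{\left(-186,21 \right)} + S{\left(-263 \right)}} = \frac{1}{\left(-5 + 21\right)^{2} + \left(2 - 263\right)} = \frac{1}{16^{2} - 261} = \frac{1}{256 - 261} = \frac{1}{-5} = - \frac{1}{5}$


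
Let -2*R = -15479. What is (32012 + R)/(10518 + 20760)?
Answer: 26501/20852 ≈ 1.2709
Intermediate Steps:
R = 15479/2 (R = -½*(-15479) = 15479/2 ≈ 7739.5)
(32012 + R)/(10518 + 20760) = (32012 + 15479/2)/(10518 + 20760) = (79503/2)/31278 = (79503/2)*(1/31278) = 26501/20852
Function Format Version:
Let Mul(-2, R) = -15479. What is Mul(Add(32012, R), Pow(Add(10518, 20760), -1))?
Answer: Rational(26501, 20852) ≈ 1.2709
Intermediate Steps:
R = Rational(15479, 2) (R = Mul(Rational(-1, 2), -15479) = Rational(15479, 2) ≈ 7739.5)
Mul(Add(32012, R), Pow(Add(10518, 20760), -1)) = Mul(Add(32012, Rational(15479, 2)), Pow(Add(10518, 20760), -1)) = Mul(Rational(79503, 2), Pow(31278, -1)) = Mul(Rational(79503, 2), Rational(1, 31278)) = Rational(26501, 20852)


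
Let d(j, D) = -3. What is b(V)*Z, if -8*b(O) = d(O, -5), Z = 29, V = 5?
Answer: 87/8 ≈ 10.875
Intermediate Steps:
b(O) = 3/8 (b(O) = -⅛*(-3) = 3/8)
b(V)*Z = (3/8)*29 = 87/8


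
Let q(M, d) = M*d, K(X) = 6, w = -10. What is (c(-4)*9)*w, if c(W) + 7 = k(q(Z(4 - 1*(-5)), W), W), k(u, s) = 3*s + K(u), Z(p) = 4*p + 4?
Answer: 1170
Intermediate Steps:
Z(p) = 4 + 4*p
k(u, s) = 6 + 3*s (k(u, s) = 3*s + 6 = 6 + 3*s)
c(W) = -1 + 3*W (c(W) = -7 + (6 + 3*W) = -1 + 3*W)
(c(-4)*9)*w = ((-1 + 3*(-4))*9)*(-10) = ((-1 - 12)*9)*(-10) = -13*9*(-10) = -117*(-10) = 1170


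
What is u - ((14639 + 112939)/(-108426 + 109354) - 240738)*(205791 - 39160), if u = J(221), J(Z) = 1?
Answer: 18602458722197/464 ≈ 4.0092e+10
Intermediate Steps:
u = 1
u - ((14639 + 112939)/(-108426 + 109354) - 240738)*(205791 - 39160) = 1 - ((14639 + 112939)/(-108426 + 109354) - 240738)*(205791 - 39160) = 1 - (127578/928 - 240738)*166631 = 1 - (127578*(1/928) - 240738)*166631 = 1 - (63789/464 - 240738)*166631 = 1 - (-111638643)*166631/464 = 1 - 1*(-18602458721733/464) = 1 + 18602458721733/464 = 18602458722197/464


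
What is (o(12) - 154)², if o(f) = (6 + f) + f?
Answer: 15376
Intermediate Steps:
o(f) = 6 + 2*f
(o(12) - 154)² = ((6 + 2*12) - 154)² = ((6 + 24) - 154)² = (30 - 154)² = (-124)² = 15376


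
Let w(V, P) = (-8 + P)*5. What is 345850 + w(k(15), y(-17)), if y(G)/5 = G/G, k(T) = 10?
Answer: 345835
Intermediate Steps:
y(G) = 5 (y(G) = 5*(G/G) = 5*1 = 5)
w(V, P) = -40 + 5*P
345850 + w(k(15), y(-17)) = 345850 + (-40 + 5*5) = 345850 + (-40 + 25) = 345850 - 15 = 345835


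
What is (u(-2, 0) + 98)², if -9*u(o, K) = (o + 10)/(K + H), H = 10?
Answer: 19412836/2025 ≈ 9586.6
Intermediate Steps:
u(o, K) = -(10 + o)/(9*(10 + K)) (u(o, K) = -(o + 10)/(9*(K + 10)) = -(10 + o)/(9*(10 + K)))
(u(-2, 0) + 98)² = ((-10 - 1*(-2))/(9*(10 + 0)) + 98)² = ((⅑)*(-10 + 2)/10 + 98)² = ((⅑)*(⅒)*(-8) + 98)² = (-4/45 + 98)² = (4406/45)² = 19412836/2025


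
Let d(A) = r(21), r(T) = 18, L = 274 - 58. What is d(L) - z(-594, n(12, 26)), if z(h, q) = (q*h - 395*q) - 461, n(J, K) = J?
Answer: 12347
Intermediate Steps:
L = 216
z(h, q) = -461 - 395*q + h*q (z(h, q) = (h*q - 395*q) - 461 = (-395*q + h*q) - 461 = -461 - 395*q + h*q)
d(A) = 18
d(L) - z(-594, n(12, 26)) = 18 - (-461 - 395*12 - 594*12) = 18 - (-461 - 4740 - 7128) = 18 - 1*(-12329) = 18 + 12329 = 12347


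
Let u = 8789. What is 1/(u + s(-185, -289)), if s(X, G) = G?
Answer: 1/8500 ≈ 0.00011765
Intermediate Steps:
1/(u + s(-185, -289)) = 1/(8789 - 289) = 1/8500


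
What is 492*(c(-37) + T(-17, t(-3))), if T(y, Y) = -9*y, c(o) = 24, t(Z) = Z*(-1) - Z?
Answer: 87084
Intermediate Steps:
t(Z) = -2*Z (t(Z) = -Z - Z = -2*Z)
492*(c(-37) + T(-17, t(-3))) = 492*(24 - 9*(-17)) = 492*(24 + 153) = 492*177 = 87084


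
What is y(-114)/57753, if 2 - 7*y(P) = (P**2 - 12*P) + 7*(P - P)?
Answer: -14362/404271 ≈ -0.035526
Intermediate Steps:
y(P) = 2/7 - P**2/7 + 12*P/7 (y(P) = 2/7 - ((P**2 - 12*P) + 7*(P - P))/7 = 2/7 - ((P**2 - 12*P) + 7*0)/7 = 2/7 - ((P**2 - 12*P) + 0)/7 = 2/7 - (P**2 - 12*P)/7 = 2/7 + (-P**2/7 + 12*P/7) = 2/7 - P**2/7 + 12*P/7)
y(-114)/57753 = (2/7 - 1/7*(-114)**2 + (12/7)*(-114))/57753 = (2/7 - 1/7*12996 - 1368/7)*(1/57753) = (2/7 - 12996/7 - 1368/7)*(1/57753) = -14362/7*1/57753 = -14362/404271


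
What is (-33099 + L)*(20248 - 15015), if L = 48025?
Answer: 78107758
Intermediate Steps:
(-33099 + L)*(20248 - 15015) = (-33099 + 48025)*(20248 - 15015) = 14926*5233 = 78107758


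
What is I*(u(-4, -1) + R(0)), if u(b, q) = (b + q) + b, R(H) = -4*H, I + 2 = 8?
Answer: -54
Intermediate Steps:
I = 6 (I = -2 + 8 = 6)
u(b, q) = q + 2*b
I*(u(-4, -1) + R(0)) = 6*((-1 + 2*(-4)) - 4*0) = 6*((-1 - 8) + 0) = 6*(-9 + 0) = 6*(-9) = -54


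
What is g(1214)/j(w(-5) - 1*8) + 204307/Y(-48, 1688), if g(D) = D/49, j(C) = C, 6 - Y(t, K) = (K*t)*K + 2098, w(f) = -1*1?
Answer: -23706333499/8616284460 ≈ -2.7513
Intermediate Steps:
w(f) = -1
Y(t, K) = -2092 - t*K² (Y(t, K) = 6 - ((K*t)*K + 2098) = 6 - (t*K² + 2098) = 6 - (2098 + t*K²) = 6 + (-2098 - t*K²) = -2092 - t*K²)
g(D) = D/49 (g(D) = D*(1/49) = D/49)
g(1214)/j(w(-5) - 1*8) + 204307/Y(-48, 1688) = ((1/49)*1214)/(-1 - 1*8) + 204307/(-2092 - 1*(-48)*1688²) = 1214/(49*(-1 - 8)) + 204307/(-2092 - 1*(-48)*2849344) = (1214/49)/(-9) + 204307/(-2092 + 136768512) = (1214/49)*(-⅑) + 204307/136766420 = -1214/441 + 204307*(1/136766420) = -1214/441 + 204307/136766420 = -23706333499/8616284460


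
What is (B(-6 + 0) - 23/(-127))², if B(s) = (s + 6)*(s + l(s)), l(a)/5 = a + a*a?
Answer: 529/16129 ≈ 0.032798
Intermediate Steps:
l(a) = 5*a + 5*a² (l(a) = 5*(a + a*a) = 5*(a + a²) = 5*a + 5*a²)
B(s) = (6 + s)*(s + 5*s*(1 + s)) (B(s) = (s + 6)*(s + 5*s*(1 + s)) = (6 + s)*(s + 5*s*(1 + s)))
(B(-6 + 0) - 23/(-127))² = ((-6 + 0)*(36 + 5*(-6 + 0)² + 36*(-6 + 0)) - 23/(-127))² = (-6*(36 + 5*(-6)² + 36*(-6)) - 23*(-1/127))² = (-6*(36 + 5*36 - 216) + 23/127)² = (-6*(36 + 180 - 216) + 23/127)² = (-6*0 + 23/127)² = (0 + 23/127)² = (23/127)² = 529/16129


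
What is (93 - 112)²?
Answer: 361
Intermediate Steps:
(93 - 112)² = (-19)² = 361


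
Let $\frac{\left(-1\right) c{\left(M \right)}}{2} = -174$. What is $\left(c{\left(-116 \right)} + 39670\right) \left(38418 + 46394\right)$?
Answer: $3394006616$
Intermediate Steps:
$c{\left(M \right)} = 348$ ($c{\left(M \right)} = \left(-2\right) \left(-174\right) = 348$)
$\left(c{\left(-116 \right)} + 39670\right) \left(38418 + 46394\right) = \left(348 + 39670\right) \left(38418 + 46394\right) = 40018 \cdot 84812 = 3394006616$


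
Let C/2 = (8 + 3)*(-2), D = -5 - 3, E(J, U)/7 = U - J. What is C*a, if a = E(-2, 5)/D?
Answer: 539/2 ≈ 269.50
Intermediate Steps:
E(J, U) = -7*J + 7*U (E(J, U) = 7*(U - J) = -7*J + 7*U)
D = -8
a = -49/8 (a = (-7*(-2) + 7*5)/(-8) = (14 + 35)*(-⅛) = 49*(-⅛) = -49/8 ≈ -6.1250)
C = -44 (C = 2*((8 + 3)*(-2)) = 2*(11*(-2)) = 2*(-22) = -44)
C*a = -44*(-49/8) = 539/2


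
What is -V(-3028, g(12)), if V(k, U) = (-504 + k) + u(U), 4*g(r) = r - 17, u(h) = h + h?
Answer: 7069/2 ≈ 3534.5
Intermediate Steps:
u(h) = 2*h
g(r) = -17/4 + r/4 (g(r) = (r - 17)/4 = (-17 + r)/4 = -17/4 + r/4)
V(k, U) = -504 + k + 2*U (V(k, U) = (-504 + k) + 2*U = -504 + k + 2*U)
-V(-3028, g(12)) = -(-504 - 3028 + 2*(-17/4 + (¼)*12)) = -(-504 - 3028 + 2*(-17/4 + 3)) = -(-504 - 3028 + 2*(-5/4)) = -(-504 - 3028 - 5/2) = -1*(-7069/2) = 7069/2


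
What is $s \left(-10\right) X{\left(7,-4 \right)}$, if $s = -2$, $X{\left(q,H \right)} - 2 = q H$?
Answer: $-520$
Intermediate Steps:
$X{\left(q,H \right)} = 2 + H q$ ($X{\left(q,H \right)} = 2 + q H = 2 + H q$)
$s \left(-10\right) X{\left(7,-4 \right)} = \left(-2\right) \left(-10\right) \left(2 - 28\right) = 20 \left(2 - 28\right) = 20 \left(-26\right) = -520$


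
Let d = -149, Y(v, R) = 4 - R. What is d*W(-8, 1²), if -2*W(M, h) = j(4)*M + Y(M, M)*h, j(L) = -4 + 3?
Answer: 1490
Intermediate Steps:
j(L) = -1
W(M, h) = M/2 - h*(4 - M)/2 (W(M, h) = -(-M + (4 - M)*h)/2 = -(-M + h*(4 - M))/2 = M/2 - h*(4 - M)/2)
d*W(-8, 1²) = -149*((½)*(-8) + (½)*1²*(-4 - 8)) = -149*(-4 + (½)*1*(-12)) = -149*(-4 - 6) = -149*(-10) = 1490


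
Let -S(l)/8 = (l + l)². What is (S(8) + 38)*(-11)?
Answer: 22110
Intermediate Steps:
S(l) = -32*l² (S(l) = -8*(l + l)² = -8*4*l² = -32*l²)
(S(8) + 38)*(-11) = (-32*8² + 38)*(-11) = (-32*64 + 38)*(-11) = (-2048 + 38)*(-11) = -2010*(-11) = 22110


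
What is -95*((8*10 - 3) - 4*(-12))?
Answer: -11875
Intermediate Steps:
-95*((8*10 - 3) - 4*(-12)) = -95*((80 - 3) + 48) = -95*(77 + 48) = -95*125 = -11875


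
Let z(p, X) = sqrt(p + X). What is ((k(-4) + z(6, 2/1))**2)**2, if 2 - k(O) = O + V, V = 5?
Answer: 113 + 72*sqrt(2) ≈ 214.82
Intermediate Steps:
z(p, X) = sqrt(X + p)
k(O) = -3 - O (k(O) = 2 - (O + 5) = 2 - (5 + O) = 2 + (-5 - O) = -3 - O)
((k(-4) + z(6, 2/1))**2)**2 = (((-3 - 1*(-4)) + sqrt(2/1 + 6))**2)**2 = (((-3 + 4) + sqrt(2*1 + 6))**2)**2 = ((1 + sqrt(2 + 6))**2)**2 = ((1 + sqrt(8))**2)**2 = ((1 + 2*sqrt(2))**2)**2 = (1 + 2*sqrt(2))**4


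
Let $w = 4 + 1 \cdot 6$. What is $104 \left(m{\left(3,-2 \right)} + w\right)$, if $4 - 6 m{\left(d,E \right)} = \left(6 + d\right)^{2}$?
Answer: $- \frac{884}{3} \approx -294.67$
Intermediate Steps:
$w = 10$ ($w = 4 + 6 = 10$)
$m{\left(d,E \right)} = \frac{2}{3} - \frac{\left(6 + d\right)^{2}}{6}$
$104 \left(m{\left(3,-2 \right)} + w\right) = 104 \left(\left(\frac{2}{3} - \frac{\left(6 + 3\right)^{2}}{6}\right) + 10\right) = 104 \left(\left(\frac{2}{3} - \frac{9^{2}}{6}\right) + 10\right) = 104 \left(\left(\frac{2}{3} - \frac{27}{2}\right) + 10\right) = 104 \left(- \frac{77}{6} + 10\right) = 104 \left(- \frac{17}{6}\right) = - \frac{884}{3}$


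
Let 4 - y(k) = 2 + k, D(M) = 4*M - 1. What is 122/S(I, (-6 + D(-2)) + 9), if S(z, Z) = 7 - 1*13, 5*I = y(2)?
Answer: -61/3 ≈ -20.333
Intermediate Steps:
D(M) = -1 + 4*M
y(k) = 2 - k (y(k) = 4 - (2 + k) = 4 + (-2 - k) = 2 - k)
I = 0 (I = (2 - 1*2)/5 = (2 - 2)/5 = (1/5)*0 = 0)
S(z, Z) = -6 (S(z, Z) = 7 - 13 = -6)
122/S(I, (-6 + D(-2)) + 9) = 122/(-6) = 122*(-1/6) = -61/3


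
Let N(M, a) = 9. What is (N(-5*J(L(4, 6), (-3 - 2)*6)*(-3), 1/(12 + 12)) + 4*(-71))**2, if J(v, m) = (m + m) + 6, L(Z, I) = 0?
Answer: 75625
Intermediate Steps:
J(v, m) = 6 + 2*m (J(v, m) = 2*m + 6 = 6 + 2*m)
(N(-5*J(L(4, 6), (-3 - 2)*6)*(-3), 1/(12 + 12)) + 4*(-71))**2 = (9 + 4*(-71))**2 = (9 - 284)**2 = (-275)**2 = 75625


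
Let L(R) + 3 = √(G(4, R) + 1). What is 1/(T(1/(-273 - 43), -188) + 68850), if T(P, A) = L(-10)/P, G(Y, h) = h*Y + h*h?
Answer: 34899/2432834794 + 79*√61/1216417397 ≈ 1.4852e-5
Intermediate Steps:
G(Y, h) = h² + Y*h (G(Y, h) = Y*h + h² = h² + Y*h)
L(R) = -3 + √(1 + R*(4 + R)) (L(R) = -3 + √(R*(4 + R) + 1) = -3 + √(1 + R*(4 + R)))
T(P, A) = (-3 + √61)/P (T(P, A) = (-3 + √(1 - 10*(4 - 10)))/P = (-3 + √(1 - 10*(-6)))/P = (-3 + √(1 + 60))/P = (-3 + √61)/P)
1/(T(1/(-273 - 43), -188) + 68850) = 1/((-3 + √61)/(1/(-273 - 43)) + 68850) = 1/((-3 + √61)/(1/(-316)) + 68850) = 1/((-3 + √61)/(-1/316) + 68850) = 1/(-316*(-3 + √61) + 68850) = 1/((948 - 316*√61) + 68850) = 1/(69798 - 316*√61)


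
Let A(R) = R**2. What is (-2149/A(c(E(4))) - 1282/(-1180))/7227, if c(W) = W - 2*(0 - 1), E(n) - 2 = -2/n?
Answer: -240011/9949170 ≈ -0.024124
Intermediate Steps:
E(n) = 2 - 2/n
c(W) = 2 + W (c(W) = W - 2*(-1) = W - 1*(-2) = W + 2 = 2 + W)
(-2149/A(c(E(4))) - 1282/(-1180))/7227 = (-2149/(2 + (2 - 2/4))**2 - 1282/(-1180))/7227 = (-2149/(2 + (2 - 2*1/4))**2 - 1282*(-1/1180))*(1/7227) = (-2149/(2 + (2 - 1/2))**2 + 641/590)*(1/7227) = (-2149/(2 + 3/2)**2 + 641/590)*(1/7227) = (-2149/((7/2)**2) + 641/590)*(1/7227) = (-2149/49/4 + 641/590)*(1/7227) = (-2149*4/49 + 641/590)*(1/7227) = (-1228/7 + 641/590)*(1/7227) = -720033/4130*1/7227 = -240011/9949170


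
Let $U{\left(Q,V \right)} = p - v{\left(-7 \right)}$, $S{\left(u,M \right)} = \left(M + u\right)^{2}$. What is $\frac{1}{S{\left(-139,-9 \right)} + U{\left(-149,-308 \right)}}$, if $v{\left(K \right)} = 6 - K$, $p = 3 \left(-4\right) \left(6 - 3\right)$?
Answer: $\frac{1}{21855} \approx 4.5756 \cdot 10^{-5}$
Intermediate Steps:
$p = -36$ ($p = \left(-12\right) 3 = -36$)
$U{\left(Q,V \right)} = -49$ ($U{\left(Q,V \right)} = -36 - \left(6 - -7\right) = -36 - \left(6 + 7\right) = -36 - 13 = -49$)
$\frac{1}{S{\left(-139,-9 \right)} + U{\left(-149,-308 \right)}} = \frac{1}{\left(-9 - 139\right)^{2} - 49} = \frac{1}{\left(-148\right)^{2} - 49} = \frac{1}{21904 - 49} = \frac{1}{21855}$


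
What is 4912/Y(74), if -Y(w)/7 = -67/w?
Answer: 363488/469 ≈ 775.03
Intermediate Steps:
Y(w) = 469/w (Y(w) = -(-469)/w = 469/w)
4912/Y(74) = 4912/((469/74)) = 4912/((469*(1/74))) = 4912/(469/74) = 4912*(74/469) = 363488/469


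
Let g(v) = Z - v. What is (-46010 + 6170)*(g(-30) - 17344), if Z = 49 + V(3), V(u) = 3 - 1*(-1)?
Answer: 687678240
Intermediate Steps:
V(u) = 4 (V(u) = 3 + 1 = 4)
Z = 53 (Z = 49 + 4 = 53)
g(v) = 53 - v
(-46010 + 6170)*(g(-30) - 17344) = (-46010 + 6170)*((53 - 1*(-30)) - 17344) = -39840*((53 + 30) - 17344) = -39840*(83 - 17344) = -39840*(-17261) = 687678240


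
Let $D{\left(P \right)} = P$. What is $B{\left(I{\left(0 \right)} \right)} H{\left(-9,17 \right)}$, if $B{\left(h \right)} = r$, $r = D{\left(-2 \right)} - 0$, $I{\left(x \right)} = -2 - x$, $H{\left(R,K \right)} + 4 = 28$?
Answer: $-48$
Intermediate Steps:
$H{\left(R,K \right)} = 24$ ($H{\left(R,K \right)} = -4 + 28 = 24$)
$r = -2$ ($r = -2 - 0 = -2 + 0 = -2$)
$B{\left(h \right)} = -2$
$B{\left(I{\left(0 \right)} \right)} H{\left(-9,17 \right)} = \left(-2\right) 24 = -48$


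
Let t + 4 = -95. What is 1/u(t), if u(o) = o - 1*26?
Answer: -1/125 ≈ -0.0080000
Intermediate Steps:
t = -99 (t = -4 - 95 = -99)
u(o) = -26 + o (u(o) = o - 26 = -26 + o)
1/u(t) = 1/(-26 - 99) = 1/(-125) = -1/125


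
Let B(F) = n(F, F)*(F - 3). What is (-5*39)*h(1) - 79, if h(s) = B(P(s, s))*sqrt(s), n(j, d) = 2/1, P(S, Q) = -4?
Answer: 2651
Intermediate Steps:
n(j, d) = 2 (n(j, d) = 2*1 = 2)
B(F) = -6 + 2*F (B(F) = 2*(F - 3) = 2*(-3 + F) = -6 + 2*F)
h(s) = -14*sqrt(s) (h(s) = (-6 + 2*(-4))*sqrt(s) = (-6 - 8)*sqrt(s) = -14*sqrt(s))
(-5*39)*h(1) - 79 = (-5*39)*(-14*sqrt(1)) - 79 = -(-2730) - 79 = -195*(-14) - 79 = 2730 - 79 = 2651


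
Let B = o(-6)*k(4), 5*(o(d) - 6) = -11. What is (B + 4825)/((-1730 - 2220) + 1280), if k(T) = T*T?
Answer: -8143/4450 ≈ -1.8299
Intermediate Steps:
o(d) = 19/5 (o(d) = 6 + (⅕)*(-11) = 6 - 11/5 = 19/5)
k(T) = T²
B = 304/5 (B = (19/5)*4² = (19/5)*16 = 304/5 ≈ 60.800)
(B + 4825)/((-1730 - 2220) + 1280) = (304/5 + 4825)/((-1730 - 2220) + 1280) = 24429/(5*(-3950 + 1280)) = (24429/5)/(-2670) = (24429/5)*(-1/2670) = -8143/4450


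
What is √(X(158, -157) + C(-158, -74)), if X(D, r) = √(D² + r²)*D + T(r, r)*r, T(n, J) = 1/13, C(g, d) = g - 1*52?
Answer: √(-37531 + 26702*√49613)/13 ≈ 187.00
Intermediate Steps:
C(g, d) = -52 + g (C(g, d) = g - 52 = -52 + g)
T(n, J) = 1/13
X(D, r) = r/13 + D*√(D² + r²) (X(D, r) = √(D² + r²)*D + r/13 = D*√(D² + r²) + r/13 = r/13 + D*√(D² + r²))
√(X(158, -157) + C(-158, -74)) = √(((1/13)*(-157) + 158*√(158² + (-157)²)) + (-52 - 158)) = √((-157/13 + 158*√(24964 + 24649)) - 210) = √((-157/13 + 158*√49613) - 210) = √(-2887/13 + 158*√49613)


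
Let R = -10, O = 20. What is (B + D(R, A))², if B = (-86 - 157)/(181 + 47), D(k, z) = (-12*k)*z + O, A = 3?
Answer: 829382401/5776 ≈ 1.4359e+5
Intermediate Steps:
D(k, z) = 20 - 12*k*z (D(k, z) = (-12*k)*z + 20 = -12*k*z + 20 = 20 - 12*k*z)
B = -81/76 (B = -243/228 = -243*1/228 = -81/76 ≈ -1.0658)
(B + D(R, A))² = (-81/76 + (20 - 12*(-10)*3))² = (-81/76 + (20 + 360))² = (-81/76 + 380)² = (28799/76)² = 829382401/5776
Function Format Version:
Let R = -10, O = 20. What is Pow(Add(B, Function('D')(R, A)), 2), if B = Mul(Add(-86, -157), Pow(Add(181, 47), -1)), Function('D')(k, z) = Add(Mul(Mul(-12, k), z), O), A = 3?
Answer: Rational(829382401, 5776) ≈ 1.4359e+5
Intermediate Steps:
Function('D')(k, z) = Add(20, Mul(-12, k, z)) (Function('D')(k, z) = Add(Mul(Mul(-12, k), z), 20) = Add(Mul(-12, k, z), 20) = Add(20, Mul(-12, k, z)))
B = Rational(-81, 76) (B = Mul(-243, Pow(228, -1)) = Mul(-243, Rational(1, 228)) = Rational(-81, 76) ≈ -1.0658)
Pow(Add(B, Function('D')(R, A)), 2) = Pow(Add(Rational(-81, 76), Add(20, Mul(-12, -10, 3))), 2) = Pow(Add(Rational(-81, 76), Add(20, 360)), 2) = Pow(Add(Rational(-81, 76), 380), 2) = Pow(Rational(28799, 76), 2) = Rational(829382401, 5776)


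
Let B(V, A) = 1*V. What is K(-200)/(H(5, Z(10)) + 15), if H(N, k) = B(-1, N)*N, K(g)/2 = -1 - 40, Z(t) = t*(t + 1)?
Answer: -41/5 ≈ -8.2000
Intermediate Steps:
B(V, A) = V
Z(t) = t*(1 + t)
K(g) = -82 (K(g) = 2*(-1 - 40) = 2*(-41) = -82)
H(N, k) = -N
K(-200)/(H(5, Z(10)) + 15) = -82/(-1*5 + 15) = -82/(-5 + 15) = -82/10 = -82*⅒ = -41/5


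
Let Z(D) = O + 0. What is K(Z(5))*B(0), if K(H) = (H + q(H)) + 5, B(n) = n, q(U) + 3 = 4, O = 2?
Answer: 0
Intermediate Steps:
q(U) = 1 (q(U) = -3 + 4 = 1)
Z(D) = 2 (Z(D) = 2 + 0 = 2)
K(H) = 6 + H (K(H) = (H + 1) + 5 = (1 + H) + 5 = 6 + H)
K(Z(5))*B(0) = (6 + 2)*0 = 8*0 = 0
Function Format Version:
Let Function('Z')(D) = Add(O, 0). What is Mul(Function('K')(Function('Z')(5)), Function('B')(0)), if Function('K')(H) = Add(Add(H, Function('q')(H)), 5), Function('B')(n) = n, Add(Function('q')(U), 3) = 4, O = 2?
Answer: 0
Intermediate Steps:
Function('q')(U) = 1 (Function('q')(U) = Add(-3, 4) = 1)
Function('Z')(D) = 2 (Function('Z')(D) = Add(2, 0) = 2)
Function('K')(H) = Add(6, H) (Function('K')(H) = Add(Add(H, 1), 5) = Add(Add(1, H), 5) = Add(6, H))
Mul(Function('K')(Function('Z')(5)), Function('B')(0)) = Mul(Add(6, 2), 0) = Mul(8, 0) = 0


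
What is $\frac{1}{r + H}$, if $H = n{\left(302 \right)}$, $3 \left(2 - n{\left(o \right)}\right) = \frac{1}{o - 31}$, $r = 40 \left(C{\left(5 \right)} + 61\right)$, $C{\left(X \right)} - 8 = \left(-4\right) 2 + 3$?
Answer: $\frac{813}{2082905} \approx 0.00039032$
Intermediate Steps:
$C{\left(X \right)} = 3$ ($C{\left(X \right)} = 8 + \left(\left(-4\right) 2 + 3\right) = 8 + \left(-8 + 3\right) = 8 - 5 = 3$)
$r = 2560$ ($r = 40 \left(3 + 61\right) = 40 \cdot 64 = 2560$)
$n{\left(o \right)} = 2 - \frac{1}{3 \left(-31 + o\right)}$ ($n{\left(o \right)} = 2 - \frac{1}{3 \left(o - 31\right)} = 2 - \frac{1}{3 \left(-31 + o\right)}$)
$H = \frac{1625}{813}$ ($H = \frac{-187 + 6 \cdot 302}{3 \left(-31 + 302\right)} = \frac{-187 + 1812}{3 \cdot 271} = \frac{1}{3} \cdot \frac{1}{271} \cdot 1625 = \frac{1625}{813} \approx 1.9988$)
$\frac{1}{r + H} = \frac{1}{2560 + \frac{1625}{813}} = \frac{1}{\frac{2082905}{813}} = \frac{813}{2082905}$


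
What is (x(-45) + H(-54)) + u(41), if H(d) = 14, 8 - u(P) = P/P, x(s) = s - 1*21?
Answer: -45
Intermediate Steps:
x(s) = -21 + s (x(s) = s - 21 = -21 + s)
u(P) = 7 (u(P) = 8 - P/P = 8 - 1*1 = 8 - 1 = 7)
(x(-45) + H(-54)) + u(41) = ((-21 - 45) + 14) + 7 = (-66 + 14) + 7 = -52 + 7 = -45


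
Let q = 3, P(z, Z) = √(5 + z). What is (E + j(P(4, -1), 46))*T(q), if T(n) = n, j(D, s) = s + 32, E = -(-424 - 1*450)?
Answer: 2856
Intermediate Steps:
E = 874 (E = -(-424 - 450) = -1*(-874) = 874)
j(D, s) = 32 + s
(E + j(P(4, -1), 46))*T(q) = (874 + (32 + 46))*3 = (874 + 78)*3 = 952*3 = 2856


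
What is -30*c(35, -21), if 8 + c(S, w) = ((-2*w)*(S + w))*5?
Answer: -87960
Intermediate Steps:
c(S, w) = -8 - 10*w*(S + w) (c(S, w) = -8 + ((-2*w)*(S + w))*5 = -8 - 2*w*(S + w)*5 = -8 - 10*w*(S + w))
-30*c(35, -21) = -30*(-8 - 10*(-21)**2 - 10*35*(-21)) = -30*(-8 - 10*441 + 7350) = -30*(-8 - 4410 + 7350) = -30*2932 = -87960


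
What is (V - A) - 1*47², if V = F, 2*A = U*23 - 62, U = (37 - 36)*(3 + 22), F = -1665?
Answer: -8261/2 ≈ -4130.5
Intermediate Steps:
U = 25 (U = 1*25 = 25)
A = 513/2 (A = (25*23 - 62)/2 = (575 - 62)/2 = (½)*513 = 513/2 ≈ 256.50)
V = -1665
(V - A) - 1*47² = (-1665 - 1*513/2) - 1*47² = (-1665 - 513/2) - 1*2209 = -3843/2 - 2209 = -8261/2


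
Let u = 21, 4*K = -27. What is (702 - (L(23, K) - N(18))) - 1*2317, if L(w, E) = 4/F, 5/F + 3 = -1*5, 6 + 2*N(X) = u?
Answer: -16011/10 ≈ -1601.1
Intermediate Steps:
K = -27/4 (K = (¼)*(-27) = -27/4 ≈ -6.7500)
N(X) = 15/2 (N(X) = -3 + (½)*21 = -3 + 21/2 = 15/2)
F = -5/8 (F = 5/(-3 - 1*5) = 5/(-3 - 5) = 5/(-8) = 5*(-⅛) = -5/8 ≈ -0.62500)
L(w, E) = -32/5 (L(w, E) = 4/(-5/8) = 4*(-8/5) = -32/5)
(702 - (L(23, K) - N(18))) - 1*2317 = (702 - (-32/5 - 1*15/2)) - 1*2317 = (702 - (-32/5 - 15/2)) - 2317 = (702 - 1*(-139/10)) - 2317 = (702 + 139/10) - 2317 = 7159/10 - 2317 = -16011/10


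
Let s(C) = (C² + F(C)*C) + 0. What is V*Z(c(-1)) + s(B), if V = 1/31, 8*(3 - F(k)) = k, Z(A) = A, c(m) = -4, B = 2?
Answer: 581/62 ≈ 9.3710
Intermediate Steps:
F(k) = 3 - k/8
s(C) = C² + C*(3 - C/8) (s(C) = (C² + (3 - C/8)*C) + 0 = (C² + C*(3 - C/8)) + 0 = C² + C*(3 - C/8))
V = 1/31 ≈ 0.032258
V*Z(c(-1)) + s(B) = (1/31)*(-4) + (⅛)*2*(24 + 7*2) = -4/31 + (⅛)*2*(24 + 14) = -4/31 + (⅛)*2*38 = -4/31 + 19/2 = 581/62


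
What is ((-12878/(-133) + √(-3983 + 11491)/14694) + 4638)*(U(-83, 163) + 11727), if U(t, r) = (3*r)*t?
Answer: -18174065520/133 - 9620*√1877/2449 ≈ -1.3665e+8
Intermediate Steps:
U(t, r) = 3*r*t
((-12878/(-133) + √(-3983 + 11491)/14694) + 4638)*(U(-83, 163) + 11727) = ((-12878/(-133) + √(-3983 + 11491)/14694) + 4638)*(3*163*(-83) + 11727) = ((-12878*(-1/133) + √7508*(1/14694)) + 4638)*(-40587 + 11727) = ((12878/133 + (2*√1877)*(1/14694)) + 4638)*(-28860) = ((12878/133 + √1877/7347) + 4638)*(-28860) = (629732/133 + √1877/7347)*(-28860) = -18174065520/133 - 9620*√1877/2449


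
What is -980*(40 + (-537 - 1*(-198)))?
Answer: 293020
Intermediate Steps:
-980*(40 + (-537 - 1*(-198))) = -980*(40 + (-537 + 198)) = -980*(40 - 339) = -980*(-299) = 293020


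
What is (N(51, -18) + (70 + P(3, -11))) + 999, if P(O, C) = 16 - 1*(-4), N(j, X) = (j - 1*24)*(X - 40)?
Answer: -477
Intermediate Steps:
N(j, X) = (-40 + X)*(-24 + j) (N(j, X) = (j - 24)*(-40 + X) = (-24 + j)*(-40 + X) = (-40 + X)*(-24 + j))
P(O, C) = 20 (P(O, C) = 16 + 4 = 20)
(N(51, -18) + (70 + P(3, -11))) + 999 = ((960 - 40*51 - 24*(-18) - 18*51) + (70 + 20)) + 999 = ((960 - 2040 + 432 - 918) + 90) + 999 = (-1566 + 90) + 999 = -1476 + 999 = -477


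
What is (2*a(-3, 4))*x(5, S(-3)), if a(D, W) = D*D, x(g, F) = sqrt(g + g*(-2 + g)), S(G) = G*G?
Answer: 36*sqrt(5) ≈ 80.498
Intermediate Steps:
S(G) = G**2
a(D, W) = D**2
(2*a(-3, 4))*x(5, S(-3)) = (2*(-3)**2)*sqrt(5*(-1 + 5)) = (2*9)*sqrt(5*4) = 18*sqrt(20) = 18*(2*sqrt(5)) = 36*sqrt(5)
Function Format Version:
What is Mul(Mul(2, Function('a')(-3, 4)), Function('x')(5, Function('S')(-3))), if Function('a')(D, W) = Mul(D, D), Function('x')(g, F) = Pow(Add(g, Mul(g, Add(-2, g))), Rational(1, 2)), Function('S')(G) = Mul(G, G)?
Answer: Mul(36, Pow(5, Rational(1, 2))) ≈ 80.498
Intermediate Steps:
Function('S')(G) = Pow(G, 2)
Function('a')(D, W) = Pow(D, 2)
Mul(Mul(2, Function('a')(-3, 4)), Function('x')(5, Function('S')(-3))) = Mul(Mul(2, Pow(-3, 2)), Pow(Mul(5, Add(-1, 5)), Rational(1, 2))) = Mul(Mul(2, 9), Pow(Mul(5, 4), Rational(1, 2))) = Mul(18, Pow(20, Rational(1, 2))) = Mul(18, Mul(2, Pow(5, Rational(1, 2)))) = Mul(36, Pow(5, Rational(1, 2)))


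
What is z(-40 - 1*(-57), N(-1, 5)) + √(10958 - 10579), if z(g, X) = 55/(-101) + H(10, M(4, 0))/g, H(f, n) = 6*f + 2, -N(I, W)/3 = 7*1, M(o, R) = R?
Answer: 5327/1717 + √379 ≈ 22.570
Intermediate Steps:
N(I, W) = -21
H(f, n) = 2 + 6*f
z(g, X) = -55/101 + 62/g (z(g, X) = 55/(-101) + (2 + 6*10)/g = 55*(-1/101) + (2 + 60)/g = -55/101 + 62/g)
z(-40 - 1*(-57), N(-1, 5)) + √(10958 - 10579) = (-55/101 + 62/(-40 - 1*(-57))) + √(10958 - 10579) = (-55/101 + 62/(-40 + 57)) + √379 = (-55/101 + 62/17) + √379 = 5327/1717 + √379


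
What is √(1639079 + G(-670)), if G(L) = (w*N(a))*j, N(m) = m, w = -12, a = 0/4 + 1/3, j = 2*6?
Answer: √1639031 ≈ 1280.2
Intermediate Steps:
j = 12
a = ⅓ (a = 0*(¼) + 1*(⅓) = 0 + ⅓ = ⅓ ≈ 0.33333)
G(L) = -48 (G(L) = -12*⅓*12 = -4*12 = -48)
√(1639079 + G(-670)) = √(1639079 - 48) = √1639031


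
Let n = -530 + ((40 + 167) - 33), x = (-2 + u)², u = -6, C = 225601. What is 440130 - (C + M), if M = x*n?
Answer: 237313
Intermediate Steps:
x = 64 (x = (-2 - 6)² = (-8)² = 64)
n = -356 (n = -530 + (207 - 33) = -530 + 174 = -356)
M = -22784 (M = 64*(-356) = -22784)
440130 - (C + M) = 440130 - (225601 - 22784) = 440130 - 1*202817 = 440130 - 202817 = 237313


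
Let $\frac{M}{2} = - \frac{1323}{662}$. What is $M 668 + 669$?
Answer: $- \frac{662325}{331} \approx -2001.0$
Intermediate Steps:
$M = - \frac{1323}{331}$ ($M = 2 \left(- \frac{1323}{662}\right) = - \frac{1323}{331} \approx -3.997$)
$M 668 + 669 = \left(- \frac{1323}{331}\right) 668 + 669 = - \frac{883764}{331} + 669 = - \frac{662325}{331}$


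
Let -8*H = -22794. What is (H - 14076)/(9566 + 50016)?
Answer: -44907/238328 ≈ -0.18843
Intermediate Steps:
H = 11397/4 (H = -1/8*(-22794) = 11397/4 ≈ 2849.3)
(H - 14076)/(9566 + 50016) = (11397/4 - 14076)/(9566 + 50016) = -44907/4/59582 = -44907/4*1/59582 = -44907/238328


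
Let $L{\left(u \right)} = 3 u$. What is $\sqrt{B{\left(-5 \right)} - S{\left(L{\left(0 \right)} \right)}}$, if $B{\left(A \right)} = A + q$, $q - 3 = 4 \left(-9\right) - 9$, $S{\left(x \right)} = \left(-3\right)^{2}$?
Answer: $2 i \sqrt{14} \approx 7.4833 i$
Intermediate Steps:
$S{\left(x \right)} = 9$
$q = -42$ ($q = 3 + \left(4 \left(-9\right) - 9\right) = 3 - 45 = -42$)
$B{\left(A \right)} = -42 + A$ ($B{\left(A \right)} = A - 42 = -42 + A$)
$\sqrt{B{\left(-5 \right)} - S{\left(L{\left(0 \right)} \right)}} = \sqrt{\left(-42 - 5\right) - 9} = \sqrt{-47 - 9} = \sqrt{-56} = 2 i \sqrt{14}$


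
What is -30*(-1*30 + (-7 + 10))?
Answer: 810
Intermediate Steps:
-30*(-1*30 + (-7 + 10)) = -30*(-30 + 3) = -30*(-27) = 810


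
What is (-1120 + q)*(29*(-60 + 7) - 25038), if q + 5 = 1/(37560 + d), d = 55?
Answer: 224914185310/7523 ≈ 2.9897e+7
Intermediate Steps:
q = -188074/37615 (q = -5 + 1/(37560 + 55) = -5 + 1/37615 = -188074/37615 ≈ -5.0000)
(-1120 + q)*(29*(-60 + 7) - 25038) = (-1120 - 188074/37615)*(29*(-60 + 7) - 25038) = -42316874*(29*(-53) - 25038)/37615 = -42316874*(-1537 - 25038)/37615 = -42316874/37615*(-26575) = 224914185310/7523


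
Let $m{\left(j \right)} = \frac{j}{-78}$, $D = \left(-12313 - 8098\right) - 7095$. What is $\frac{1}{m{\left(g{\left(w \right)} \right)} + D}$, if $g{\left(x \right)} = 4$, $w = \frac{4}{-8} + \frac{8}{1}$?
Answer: $- \frac{39}{1072736} \approx -3.6356 \cdot 10^{-5}$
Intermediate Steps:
$w = \frac{15}{2}$ ($w = 4 \left(- \frac{1}{8}\right) + 8 \cdot 1 = - \frac{1}{2} + 8 = \frac{15}{2} \approx 7.5$)
$D = -27506$ ($D = -20411 - 7095 = -27506$)
$m{\left(j \right)} = - \frac{j}{78}$ ($m{\left(j \right)} = j \left(- \frac{1}{78}\right) = - \frac{j}{78}$)
$\frac{1}{m{\left(g{\left(w \right)} \right)} + D} = \frac{1}{\left(- \frac{1}{78}\right) 4 - 27506} = \frac{1}{- \frac{2}{39} - 27506} = \frac{1}{- \frac{1072736}{39}} = - \frac{39}{1072736}$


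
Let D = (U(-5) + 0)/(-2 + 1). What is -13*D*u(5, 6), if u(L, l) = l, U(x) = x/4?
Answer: -195/2 ≈ -97.500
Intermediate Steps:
U(x) = x/4 (U(x) = x*(¼) = x/4)
D = 5/4 (D = ((¼)*(-5) + 0)/(-2 + 1) = (-5/4 + 0)/(-1) = -5/4*(-1) = 5/4 ≈ 1.2500)
-13*D*u(5, 6) = -65*6/4 = -13*15/2 = -195/2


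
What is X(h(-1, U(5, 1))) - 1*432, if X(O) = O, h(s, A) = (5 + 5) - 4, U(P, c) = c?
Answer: -426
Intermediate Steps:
h(s, A) = 6 (h(s, A) = 10 - 4 = 6)
X(h(-1, U(5, 1))) - 1*432 = 6 - 1*432 = 6 - 432 = -426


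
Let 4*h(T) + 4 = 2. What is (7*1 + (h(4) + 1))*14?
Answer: 105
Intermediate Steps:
h(T) = -1/2 (h(T) = -1 + (1/4)*2 = -1 + 1/2 = -1/2)
(7*1 + (h(4) + 1))*14 = (7*1 + (-1/2 + 1))*14 = (7 + 1/2)*14 = (15/2)*14 = 105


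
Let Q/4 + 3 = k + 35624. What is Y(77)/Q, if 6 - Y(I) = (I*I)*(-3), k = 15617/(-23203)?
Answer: 137616993/1101997928 ≈ 0.12488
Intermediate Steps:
k = -15617/23203 (k = 15617*(-1/23203) = -15617/23203 ≈ -0.67306)
Y(I) = 6 + 3*I**2 (Y(I) = 6 - I*I*(-3) = 6 - I**2*(-3) = 6 - (-3)*I**2 = 6 + 3*I**2)
Q = 3305993784/23203 (Q = -12 + 4*(-15617/23203 + 35624) = -12 + 4*(826568055/23203) = -12 + 3306272220/23203 = 3305993784/23203 ≈ 1.4248e+5)
Y(77)/Q = (6 + 3*77**2)/(3305993784/23203) = (6 + 3*5929)*(23203/3305993784) = (6 + 17787)*(23203/3305993784) = 17793*(23203/3305993784) = 137616993/1101997928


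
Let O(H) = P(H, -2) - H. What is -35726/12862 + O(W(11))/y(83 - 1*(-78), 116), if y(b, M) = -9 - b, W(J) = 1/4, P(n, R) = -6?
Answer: -2397213/874616 ≈ -2.7409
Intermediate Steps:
W(J) = ¼
O(H) = -6 - H
-35726/12862 + O(W(11))/y(83 - 1*(-78), 116) = -35726/12862 + (-6 - 1*¼)/(-9 - (83 - 1*(-78))) = -35726*1/12862 + (-6 - ¼)/(-9 - (83 + 78)) = -17863/6431 - 25/(4*(-9 - 1*161)) = -17863/6431 - 25/(4*(-9 - 161)) = -17863/6431 - 25/4/(-170) = -17863/6431 - 25/4*(-1/170) = -17863/6431 + 5/136 = -2397213/874616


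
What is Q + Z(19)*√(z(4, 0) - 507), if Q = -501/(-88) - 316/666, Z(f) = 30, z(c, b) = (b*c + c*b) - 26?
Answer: 152929/29304 + 30*I*√533 ≈ 5.2187 + 692.6*I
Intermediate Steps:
z(c, b) = -26 + 2*b*c (z(c, b) = (b*c + b*c) - 26 = 2*b*c - 26 = -26 + 2*b*c)
Q = 152929/29304 (Q = -501*(-1/88) - 316*1/666 = 501/88 - 158/333 = 152929/29304 ≈ 5.2187)
Q + Z(19)*√(z(4, 0) - 507) = 152929/29304 + 30*√((-26 + 2*0*4) - 507) = 152929/29304 + 30*√((-26 + 0) - 507) = 152929/29304 + 30*√(-26 - 507) = 152929/29304 + 30*√(-533) = 152929/29304 + 30*(I*√533) = 152929/29304 + 30*I*√533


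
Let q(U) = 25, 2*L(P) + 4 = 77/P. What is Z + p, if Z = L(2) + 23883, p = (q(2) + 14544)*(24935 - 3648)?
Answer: 1240616813/4 ≈ 3.1015e+8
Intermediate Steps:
L(P) = -2 + 77/(2*P) (L(P) = -2 + (77/P)/2 = -2 + 77/(2*P))
p = 310130303 (p = (25 + 14544)*(24935 - 3648) = 14569*21287 = 310130303)
Z = 95601/4 (Z = (-2 + (77/2)/2) + 23883 = (-2 + (77/2)*(½)) + 23883 = (-2 + 77/4) + 23883 = 69/4 + 23883 = 95601/4 ≈ 23900.)
Z + p = 95601/4 + 310130303 = 1240616813/4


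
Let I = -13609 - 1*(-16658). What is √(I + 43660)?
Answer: √46709 ≈ 216.12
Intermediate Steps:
I = 3049 (I = -13609 + 16658 = 3049)
√(I + 43660) = √(3049 + 43660) = √46709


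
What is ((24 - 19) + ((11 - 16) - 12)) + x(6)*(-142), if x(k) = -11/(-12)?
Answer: -853/6 ≈ -142.17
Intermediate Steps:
x(k) = 11/12 (x(k) = -11*(-1/12) = 11/12)
((24 - 19) + ((11 - 16) - 12)) + x(6)*(-142) = ((24 - 19) + ((11 - 16) - 12)) + (11/12)*(-142) = (5 + (-5 - 12)) - 781/6 = (5 - 17) - 781/6 = -12 - 781/6 = -853/6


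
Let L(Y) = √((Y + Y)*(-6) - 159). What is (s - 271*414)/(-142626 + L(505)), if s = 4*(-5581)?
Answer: 6395254756/6780727365 + 134518*I*√691/6780727365 ≈ 0.94315 + 0.00052149*I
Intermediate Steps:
s = -22324
L(Y) = √(-159 - 12*Y) (L(Y) = √((2*Y)*(-6) - 159) = √(-12*Y - 159) = √(-159 - 12*Y))
(s - 271*414)/(-142626 + L(505)) = (-22324 - 271*414)/(-142626 + √(-159 - 12*505)) = (-22324 - 112194)/(-142626 + √(-159 - 6060)) = -134518/(-142626 + √(-6219)) = -134518/(-142626 + 3*I*√691)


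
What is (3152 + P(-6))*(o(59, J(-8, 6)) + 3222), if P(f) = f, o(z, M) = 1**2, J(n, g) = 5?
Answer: 10139558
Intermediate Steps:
o(z, M) = 1
(3152 + P(-6))*(o(59, J(-8, 6)) + 3222) = (3152 - 6)*(1 + 3222) = 3146*3223 = 10139558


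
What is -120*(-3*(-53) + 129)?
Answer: -34560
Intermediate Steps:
-120*(-3*(-53) + 129) = -120*(159 + 129) = -120*288 = -34560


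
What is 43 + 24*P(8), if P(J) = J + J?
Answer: 427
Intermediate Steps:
P(J) = 2*J
43 + 24*P(8) = 43 + 24*(2*8) = 43 + 24*16 = 43 + 384 = 427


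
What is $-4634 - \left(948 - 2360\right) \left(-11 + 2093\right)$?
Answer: $2935150$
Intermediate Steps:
$-4634 - \left(948 - 2360\right) \left(-11 + 2093\right) = -4634 - \left(-1412\right) 2082 = -4634 - -2939784 = -4634 + 2939784 = 2935150$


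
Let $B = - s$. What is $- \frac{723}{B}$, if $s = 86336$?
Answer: $\frac{723}{86336} \approx 0.0083743$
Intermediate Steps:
$B = -86336$ ($B = \left(-1\right) 86336 = -86336$)
$- \frac{723}{B} = - \frac{723}{-86336} = \left(-723\right) \left(- \frac{1}{86336}\right) = \frac{723}{86336}$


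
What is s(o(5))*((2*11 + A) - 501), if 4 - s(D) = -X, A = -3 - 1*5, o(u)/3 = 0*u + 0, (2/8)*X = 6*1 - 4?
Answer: -5844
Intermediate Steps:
X = 8 (X = 4*(6*1 - 4) = 4*(6 - 4) = 4*2 = 8)
o(u) = 0 (o(u) = 3*(0*u + 0) = 3*(0 + 0) = 3*0 = 0)
A = -8 (A = -3 - 5 = -8)
s(D) = 12 (s(D) = 4 - (-1)*8 = 4 - 1*(-8) = 4 + 8 = 12)
s(o(5))*((2*11 + A) - 501) = 12*((2*11 - 8) - 501) = 12*((22 - 8) - 501) = 12*(14 - 501) = 12*(-487) = -5844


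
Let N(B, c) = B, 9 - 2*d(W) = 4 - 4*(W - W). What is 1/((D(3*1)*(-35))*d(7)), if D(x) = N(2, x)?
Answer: -1/175 ≈ -0.0057143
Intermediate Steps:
d(W) = 5/2 (d(W) = 9/2 - (4 - 4*(W - W))/2 = 9/2 - (4 - 4*0)/2 = 9/2 - (4 + 0)/2 = 9/2 - ½*4 = 9/2 - 2 = 5/2)
D(x) = 2
1/((D(3*1)*(-35))*d(7)) = 1/((2*(-35))*(5/2)) = 1/(-70*5/2) = 1/(-175) = -1/175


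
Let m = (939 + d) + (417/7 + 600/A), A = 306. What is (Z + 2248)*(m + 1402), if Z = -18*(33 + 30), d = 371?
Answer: 1103028214/357 ≈ 3.0897e+6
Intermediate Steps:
m = 489637/357 (m = (939 + 371) + (417/7 + 600/306) = 1310 + (417*(⅐) + 600*(1/306)) = 1310 + (417/7 + 100/51) = 1310 + 21967/357 = 489637/357 ≈ 1371.5)
Z = -1134 (Z = -18*63 = -1134)
(Z + 2248)*(m + 1402) = (-1134 + 2248)*(489637/357 + 1402) = 1114*(990151/357) = 1103028214/357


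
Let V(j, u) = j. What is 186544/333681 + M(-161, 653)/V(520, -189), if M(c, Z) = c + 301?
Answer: 7185911/8675706 ≈ 0.82828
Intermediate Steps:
M(c, Z) = 301 + c
186544/333681 + M(-161, 653)/V(520, -189) = 186544/333681 + (301 - 161)/520 = 186544*(1/333681) + 140*(1/520) = 186544/333681 + 7/26 = 7185911/8675706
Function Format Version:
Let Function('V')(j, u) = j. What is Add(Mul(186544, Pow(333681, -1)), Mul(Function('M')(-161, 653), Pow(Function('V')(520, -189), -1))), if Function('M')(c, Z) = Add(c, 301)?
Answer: Rational(7185911, 8675706) ≈ 0.82828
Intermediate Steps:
Function('M')(c, Z) = Add(301, c)
Add(Mul(186544, Pow(333681, -1)), Mul(Function('M')(-161, 653), Pow(Function('V')(520, -189), -1))) = Add(Mul(186544, Pow(333681, -1)), Mul(Add(301, -161), Pow(520, -1))) = Add(Mul(186544, Rational(1, 333681)), Mul(140, Rational(1, 520))) = Add(Rational(186544, 333681), Rational(7, 26)) = Rational(7185911, 8675706)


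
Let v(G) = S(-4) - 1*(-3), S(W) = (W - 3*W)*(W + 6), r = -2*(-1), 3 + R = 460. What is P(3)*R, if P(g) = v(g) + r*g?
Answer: 11425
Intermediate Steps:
R = 457 (R = -3 + 460 = 457)
r = 2
S(W) = -2*W*(6 + W) (S(W) = (-2*W)*(6 + W) = -2*W*(6 + W))
v(G) = 19 (v(G) = -2*(-4)*(6 - 4) - 1*(-3) = -2*(-4)*2 + 3 = 16 + 3 = 19)
P(g) = 19 + 2*g
P(3)*R = (19 + 2*3)*457 = (19 + 6)*457 = 25*457 = 11425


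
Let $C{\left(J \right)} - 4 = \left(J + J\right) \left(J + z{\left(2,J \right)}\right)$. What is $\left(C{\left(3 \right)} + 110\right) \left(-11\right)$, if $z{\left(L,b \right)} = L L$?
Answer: $-1716$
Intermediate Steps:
$z{\left(L,b \right)} = L^{2}$
$C{\left(J \right)} = 4 + 2 J \left(4 + J\right)$ ($C{\left(J \right)} = 4 + \left(J + J\right) \left(J + 2^{2}\right) = 4 + 2 J \left(J + 4\right) = 4 + 2 J \left(4 + J\right)$)
$\left(C{\left(3 \right)} + 110\right) \left(-11\right) = \left(\left(4 + 2 \cdot 3^{2} + 8 \cdot 3\right) + 110\right) \left(-11\right) = \left(\left(4 + 2 \cdot 9 + 24\right) + 110\right) \left(-11\right) = \left(\left(4 + 18 + 24\right) + 110\right) \left(-11\right) = \left(46 + 110\right) \left(-11\right) = 156 \left(-11\right) = -1716$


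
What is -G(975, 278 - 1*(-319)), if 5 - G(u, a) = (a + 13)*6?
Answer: 3655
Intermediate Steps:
G(u, a) = -73 - 6*a (G(u, a) = 5 - (a + 13)*6 = 5 - (13 + a)*6 = 5 - (78 + 6*a) = 5 + (-78 - 6*a) = -73 - 6*a)
-G(975, 278 - 1*(-319)) = -(-73 - 6*(278 - 1*(-319))) = -(-73 - 6*(278 + 319)) = -(-73 - 6*597) = -(-73 - 3582) = -1*(-3655) = 3655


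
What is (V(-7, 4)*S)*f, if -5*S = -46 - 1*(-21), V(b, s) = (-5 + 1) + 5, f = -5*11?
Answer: -275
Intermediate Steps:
f = -55
V(b, s) = 1 (V(b, s) = -4 + 5 = 1)
S = 5 (S = -(-46 - 1*(-21))/5 = -(-46 + 21)/5 = -⅕*(-25) = 5)
(V(-7, 4)*S)*f = (1*5)*(-55) = 5*(-55) = -275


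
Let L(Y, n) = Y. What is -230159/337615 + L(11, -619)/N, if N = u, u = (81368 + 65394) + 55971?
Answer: -46657110782/68445701795 ≈ -0.68167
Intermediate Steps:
u = 202733 (u = 146762 + 55971 = 202733)
N = 202733
-230159/337615 + L(11, -619)/N = -230159/337615 + 11/202733 = -46657110782/68445701795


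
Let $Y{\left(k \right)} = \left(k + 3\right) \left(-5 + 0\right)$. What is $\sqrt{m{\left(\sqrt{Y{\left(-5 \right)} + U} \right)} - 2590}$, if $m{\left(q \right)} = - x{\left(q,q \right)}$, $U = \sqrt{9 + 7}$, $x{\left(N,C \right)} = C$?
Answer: $\sqrt{-2590 - \sqrt{14}} \approx 50.929 i$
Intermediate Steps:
$Y{\left(k \right)} = -15 - 5 k$ ($Y{\left(k \right)} = \left(3 + k\right) \left(-5\right) = -15 - 5 k$)
$U = 4$ ($U = \sqrt{16} = 4$)
$m{\left(q \right)} = - q$
$\sqrt{m{\left(\sqrt{Y{\left(-5 \right)} + U} \right)} - 2590} = \sqrt{- \sqrt{\left(-15 - -25\right) + 4} - 2590} = \sqrt{- \sqrt{\left(-15 + 25\right) + 4} - 2590} = \sqrt{- \sqrt{10 + 4} - 2590} = \sqrt{- \sqrt{14} - 2590} = \sqrt{-2590 - \sqrt{14}}$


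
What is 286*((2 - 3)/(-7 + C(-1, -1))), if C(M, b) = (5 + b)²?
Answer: -286/9 ≈ -31.778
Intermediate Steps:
286*((2 - 3)/(-7 + C(-1, -1))) = 286*((2 - 3)/(-7 + (5 - 1)²)) = 286*(-1/(-7 + 4²)) = 286*(-1/(-7 + 16)) = 286*(-1/9) = 286*(-1*⅑) = 286*(-⅑) = -286/9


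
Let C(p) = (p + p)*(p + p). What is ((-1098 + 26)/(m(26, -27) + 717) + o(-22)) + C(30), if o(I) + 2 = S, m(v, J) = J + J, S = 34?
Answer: 2406944/663 ≈ 3630.4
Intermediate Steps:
m(v, J) = 2*J
C(p) = 4*p**2 (C(p) = (2*p)*(2*p) = 4*p**2)
o(I) = 32 (o(I) = -2 + 34 = 32)
((-1098 + 26)/(m(26, -27) + 717) + o(-22)) + C(30) = ((-1098 + 26)/(2*(-27) + 717) + 32) + 4*30**2 = (-1072/(-54 + 717) + 32) + 4*900 = (-1072/663 + 32) + 3600 = 20144/663 + 3600 = 2406944/663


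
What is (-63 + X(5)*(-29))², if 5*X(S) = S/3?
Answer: 47524/9 ≈ 5280.4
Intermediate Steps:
X(S) = S/15 (X(S) = (S/3)/5 = S/15)
(-63 + X(5)*(-29))² = (-63 + ((1/15)*5)*(-29))² = (-63 + (⅓)*(-29))² = (-63 - 29/3)² = (-218/3)² = 47524/9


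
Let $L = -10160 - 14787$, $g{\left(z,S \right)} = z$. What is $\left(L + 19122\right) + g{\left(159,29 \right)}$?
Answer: $-5666$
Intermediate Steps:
$L = -24947$
$\left(L + 19122\right) + g{\left(159,29 \right)} = \left(-24947 + 19122\right) + 159 = -5825 + 159 = -5666$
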